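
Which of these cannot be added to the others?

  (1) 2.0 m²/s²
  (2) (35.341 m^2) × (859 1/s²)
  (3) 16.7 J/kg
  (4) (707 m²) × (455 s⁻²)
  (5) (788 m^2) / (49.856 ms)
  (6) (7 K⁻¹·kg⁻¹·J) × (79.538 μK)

In SI base units:
  (1) m²·s⁻²
  (2) [m²] · [s⁻²] = m²·s⁻²
  (3) J·kg⁻¹ = N·m·kg⁻¹ = m²·s⁻²
  (4) [m²] · [s⁻²] = m²·s⁻²
  (5) [m²] / [s] = m²·s⁻¹
  (6) [m²·s⁻²·K⁻¹] · [K] = m²·s⁻²
All reduce to m²·s⁻² except (5), which is m²·s⁻¹.

(5)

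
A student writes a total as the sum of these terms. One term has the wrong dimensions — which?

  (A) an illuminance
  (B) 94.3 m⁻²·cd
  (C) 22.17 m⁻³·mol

(C)

Reduce each to base SI dimensions:
  (A) [illuminance] = m⁻²·cd
  (B) m⁻²·cd
  (C) mol·m⁻³ = m⁻³·mol
All reduce to m⁻²·cd except (C), which is m⁻³·mol.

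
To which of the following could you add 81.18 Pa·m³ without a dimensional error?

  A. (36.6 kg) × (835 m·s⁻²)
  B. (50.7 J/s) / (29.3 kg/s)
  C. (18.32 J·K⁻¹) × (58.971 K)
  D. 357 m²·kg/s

C.

Reference: Pa·m³ = N·m⁻²·m³ = kg·m²·s⁻².
Each option:
  A. [kg] · [m·s⁻²] = kg·m·s⁻²
  B. [kg·m²·s⁻³] / [kg·s⁻¹] = m²·s⁻²
  C. [kg·m²·s⁻²·K⁻¹] · [K] = kg·m²·s⁻²  ← same
  D. kg·m²·s⁻¹
Only C. matches kg·m²·s⁻².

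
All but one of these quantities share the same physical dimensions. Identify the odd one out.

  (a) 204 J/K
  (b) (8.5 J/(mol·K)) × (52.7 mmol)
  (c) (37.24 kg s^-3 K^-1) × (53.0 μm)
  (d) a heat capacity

In SI base units:
  (a) J·K⁻¹ = N·m·K⁻¹ = kg·m²·s⁻²·K⁻¹
  (b) [kg·m²·s⁻²·K⁻¹·mol⁻¹] · [mol] = kg·m²·s⁻²·K⁻¹
  (c) [kg·s⁻³·K⁻¹] · [m] = kg·m·s⁻³·K⁻¹
  (d) [heat capacity] = kg·m²·s⁻²·K⁻¹
All reduce to kg·m²·s⁻²·K⁻¹ except (c), which is kg·m·s⁻³·K⁻¹.

(c)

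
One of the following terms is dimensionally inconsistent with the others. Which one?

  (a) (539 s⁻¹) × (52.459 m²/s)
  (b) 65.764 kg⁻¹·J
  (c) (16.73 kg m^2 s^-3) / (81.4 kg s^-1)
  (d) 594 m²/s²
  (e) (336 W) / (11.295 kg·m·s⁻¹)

(e)

Work out the base dimensions of each:
  (a) [s⁻¹] · [m²·s⁻¹] = m²·s⁻²
  (b) J·kg⁻¹ = N·m·kg⁻¹ = m²·s⁻²
  (c) [kg·m²·s⁻³] / [kg·s⁻¹] = m²·s⁻²
  (d) m²·s⁻²
  (e) [kg·m²·s⁻³] / [kg·m·s⁻¹] = m·s⁻²
All reduce to m²·s⁻² except (e), which is m·s⁻².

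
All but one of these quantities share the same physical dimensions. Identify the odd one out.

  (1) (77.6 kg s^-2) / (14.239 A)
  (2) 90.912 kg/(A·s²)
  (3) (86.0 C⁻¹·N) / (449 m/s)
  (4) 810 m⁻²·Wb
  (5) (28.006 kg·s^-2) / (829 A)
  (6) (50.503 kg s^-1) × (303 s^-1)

(6)

Expand each in SI base units:
  (1) [kg·s⁻²] / [A] = kg·s⁻²·A⁻¹
  (2) kg·s⁻²·A⁻¹
  (3) [kg·m·s⁻³·A⁻¹] / [m·s⁻¹] = kg·s⁻²·A⁻¹
  (4) Wb·m⁻² = V·s·m⁻² = kg·s⁻²·A⁻¹
  (5) [kg·s⁻²] / [A] = kg·s⁻²·A⁻¹
  (6) [kg·s⁻¹] · [s⁻¹] = kg·s⁻²
All reduce to kg·s⁻²·A⁻¹ except (6), which is kg·s⁻².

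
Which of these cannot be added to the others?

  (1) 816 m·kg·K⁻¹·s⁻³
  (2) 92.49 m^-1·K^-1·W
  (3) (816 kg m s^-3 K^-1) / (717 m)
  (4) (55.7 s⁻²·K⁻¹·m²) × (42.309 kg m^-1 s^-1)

Work out the base dimensions of each:
  (1) kg·m·s⁻³·K⁻¹
  (2) W·m⁻¹·K⁻¹ = J·s⁻¹·m⁻¹·K⁻¹ = kg·m·s⁻³·K⁻¹
  (3) [kg·m·s⁻³·K⁻¹] / [m] = kg·s⁻³·K⁻¹
  (4) [m²·s⁻²·K⁻¹] · [kg·m⁻¹·s⁻¹] = kg·m·s⁻³·K⁻¹
All reduce to kg·m·s⁻³·K⁻¹ except (3), which is kg·s⁻³·K⁻¹.

(3)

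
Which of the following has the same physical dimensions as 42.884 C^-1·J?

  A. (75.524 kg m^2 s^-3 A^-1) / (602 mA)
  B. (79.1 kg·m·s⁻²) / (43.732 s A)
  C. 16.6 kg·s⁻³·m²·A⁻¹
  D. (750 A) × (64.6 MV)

Reference: J·C⁻¹ = N·m·(s·A)⁻¹ = kg·m²·s⁻³·A⁻¹.
Each option:
  A. [kg·m²·s⁻³·A⁻¹] / [A] = kg·m²·s⁻³·A⁻²
  B. [kg·m·s⁻²] / [s·A] = kg·m·s⁻³·A⁻¹
  C. kg·m²·s⁻³·A⁻¹  ← same
  D. [A] · [kg·m²·s⁻³·A⁻¹] = kg·m²·s⁻³
Only C. matches kg·m²·s⁻³·A⁻¹.

C.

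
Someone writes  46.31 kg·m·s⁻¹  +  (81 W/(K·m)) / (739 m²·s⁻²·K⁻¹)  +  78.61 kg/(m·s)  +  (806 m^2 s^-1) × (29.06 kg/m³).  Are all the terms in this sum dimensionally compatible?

No

Dimensions:
  46.31 kg·m·s⁻¹:  kg·m·s⁻¹
  (81 W/(K·m)) / (739 m²·s⁻²·K⁻¹):  [kg·m·s⁻³·K⁻¹] / [m²·s⁻²·K⁻¹] = kg·m⁻¹·s⁻¹
  78.61 kg/(m·s):  kg·m⁻¹·s⁻¹
  (806 m^2 s^-1) × (29.06 kg/m³):  [m²·s⁻¹] · [kg·m⁻³] = kg·m⁻¹·s⁻¹
The terms do not share a single dimension (kg·m·s⁻¹ vs kg·m⁻¹·s⁻¹).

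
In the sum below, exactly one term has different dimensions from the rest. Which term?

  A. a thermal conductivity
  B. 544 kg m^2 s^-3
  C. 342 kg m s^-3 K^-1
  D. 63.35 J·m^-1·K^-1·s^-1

Dimensions:
  A. [thermal conductivity] = kg·m·s⁻³·K⁻¹
  B. kg·m²·s⁻³
  C. kg·m·s⁻³·K⁻¹
  D. J·s⁻¹·m⁻¹·K⁻¹ = N·m·s⁻¹·m⁻¹·K⁻¹ = kg·m·s⁻³·K⁻¹
All reduce to kg·m·s⁻³·K⁻¹ except B., which is kg·m²·s⁻³.

B.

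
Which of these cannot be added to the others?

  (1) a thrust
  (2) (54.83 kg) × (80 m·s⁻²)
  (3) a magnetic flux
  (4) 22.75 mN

(3)

Dimensions:
  (1) [thrust] = kg·m·s⁻²
  (2) [kg] · [m·s⁻²] = kg·m·s⁻²
  (3) [magnetic flux] = kg·m²·s⁻²·A⁻¹
  (4) N = kg·m·s⁻²
All reduce to kg·m·s⁻² except (3), which is kg·m²·s⁻²·A⁻¹.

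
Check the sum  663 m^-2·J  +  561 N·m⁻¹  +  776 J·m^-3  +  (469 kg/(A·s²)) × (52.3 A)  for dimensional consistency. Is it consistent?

Reduce each to base SI dimensions:
  663 m^-2·J:  J·m⁻² = N·m·m⁻² = kg·s⁻²
  561 N·m⁻¹:  N·m⁻¹ = kg·m·s⁻²·m⁻¹ = kg·s⁻²
  776 J·m^-3:  J·m⁻³ = N·m·m⁻³ = kg·m⁻¹·s⁻²
  (469 kg/(A·s²)) × (52.3 A):  [kg·s⁻²·A⁻¹] · [A] = kg·s⁻²
The terms do not share a single dimension (kg·m⁻¹·s⁻² vs kg·s⁻²).

No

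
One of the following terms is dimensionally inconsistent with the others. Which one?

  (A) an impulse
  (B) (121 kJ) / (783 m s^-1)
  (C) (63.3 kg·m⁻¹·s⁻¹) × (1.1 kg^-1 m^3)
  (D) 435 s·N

(C)

Reduce each to base SI dimensions:
  (A) [impulse] = kg·m·s⁻¹
  (B) [kg·m²·s⁻²] / [m·s⁻¹] = kg·m·s⁻¹
  (C) [kg·m⁻¹·s⁻¹] · [kg⁻¹·m³] = m²·s⁻¹
  (D) N·s = kg·m·s⁻²·s = kg·m·s⁻¹
All reduce to kg·m·s⁻¹ except (C), which is m²·s⁻¹.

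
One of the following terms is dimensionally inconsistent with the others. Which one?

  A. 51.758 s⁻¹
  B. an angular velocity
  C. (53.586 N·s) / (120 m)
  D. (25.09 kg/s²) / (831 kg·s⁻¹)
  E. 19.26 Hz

In SI base units:
  A. s⁻¹
  B. [angular velocity] = s⁻¹
  C. [kg·m·s⁻¹] / [m] = kg·s⁻¹
  D. [kg·s⁻²] / [kg·s⁻¹] = s⁻¹
  E. Hz = s⁻¹
All reduce to s⁻¹ except C., which is kg·s⁻¹.

C.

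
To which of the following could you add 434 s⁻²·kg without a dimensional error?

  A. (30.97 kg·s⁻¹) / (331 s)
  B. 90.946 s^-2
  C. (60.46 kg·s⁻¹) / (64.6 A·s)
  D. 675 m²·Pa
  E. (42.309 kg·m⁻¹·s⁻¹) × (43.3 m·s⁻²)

Reference: kg·s⁻².
Each option:
  A. [kg·s⁻¹] / [s] = kg·s⁻²  ← same
  B. s⁻²
  C. [kg·s⁻¹] / [s·A] = kg·s⁻²·A⁻¹
  D. Pa·m² = N·m⁻²·m² = kg·m·s⁻²
  E. [kg·m⁻¹·s⁻¹] · [m·s⁻²] = kg·s⁻³
Only A. matches kg·s⁻².

A.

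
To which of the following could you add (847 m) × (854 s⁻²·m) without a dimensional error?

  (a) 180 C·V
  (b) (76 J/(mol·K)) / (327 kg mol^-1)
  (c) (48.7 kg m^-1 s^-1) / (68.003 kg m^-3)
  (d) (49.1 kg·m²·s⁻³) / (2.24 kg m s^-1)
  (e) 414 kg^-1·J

Reference: [m] · [m·s⁻²] = m²·s⁻².
Each option:
  (a) C·V = s·A·J·C⁻¹ = kg·m²·s⁻²
  (b) [kg·m²·s⁻²·K⁻¹·mol⁻¹] / [kg·mol⁻¹] = m²·s⁻²·K⁻¹
  (c) [kg·m⁻¹·s⁻¹] / [kg·m⁻³] = m²·s⁻¹
  (d) [kg·m²·s⁻³] / [kg·m·s⁻¹] = m·s⁻²
  (e) J·kg⁻¹ = N·m·kg⁻¹ = m²·s⁻²  ← same
Only (e) matches m²·s⁻².

(e)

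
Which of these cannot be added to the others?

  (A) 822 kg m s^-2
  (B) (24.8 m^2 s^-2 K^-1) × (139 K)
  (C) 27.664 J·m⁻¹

Dimensions:
  (A) kg·m·s⁻²
  (B) [m²·s⁻²·K⁻¹] · [K] = m²·s⁻²
  (C) J·m⁻¹ = N·m·m⁻¹ = kg·m·s⁻²
All reduce to kg·m·s⁻² except (B), which is m²·s⁻².

(B)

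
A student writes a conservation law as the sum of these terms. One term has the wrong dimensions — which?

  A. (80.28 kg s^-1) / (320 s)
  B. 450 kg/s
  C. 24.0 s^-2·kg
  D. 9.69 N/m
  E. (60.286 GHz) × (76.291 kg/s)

Dimensions:
  A. [kg·s⁻¹] / [s] = kg·s⁻²
  B. kg·s⁻¹
  C. kg·s⁻²
  D. N·m⁻¹ = kg·m·s⁻²·m⁻¹ = kg·s⁻²
  E. [s⁻¹] · [kg·s⁻¹] = kg·s⁻²
All reduce to kg·s⁻² except B., which is kg·s⁻¹.

B.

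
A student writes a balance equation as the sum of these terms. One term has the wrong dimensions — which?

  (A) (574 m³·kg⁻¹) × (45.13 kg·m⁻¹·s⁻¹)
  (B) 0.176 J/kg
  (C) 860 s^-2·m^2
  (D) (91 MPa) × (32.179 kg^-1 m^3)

(A)

In SI base units:
  (A) [kg⁻¹·m³] · [kg·m⁻¹·s⁻¹] = m²·s⁻¹
  (B) J·kg⁻¹ = N·m·kg⁻¹ = m²·s⁻²
  (C) m²·s⁻²
  (D) [kg·m⁻¹·s⁻²] · [kg⁻¹·m³] = m²·s⁻²
All reduce to m²·s⁻² except (A), which is m²·s⁻¹.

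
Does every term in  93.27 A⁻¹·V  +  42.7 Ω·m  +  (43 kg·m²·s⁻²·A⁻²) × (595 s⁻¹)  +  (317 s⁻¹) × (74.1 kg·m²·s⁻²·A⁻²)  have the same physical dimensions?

Reduce each to base SI dimensions:
  93.27 A⁻¹·V:  V·A⁻¹ = J·C⁻¹·A⁻¹ = kg·m²·s⁻³·A⁻²
  42.7 Ω·m:  Ω·m = V·A⁻¹·m = kg·m³·s⁻³·A⁻²
  (43 kg·m²·s⁻²·A⁻²) × (595 s⁻¹):  [kg·m²·s⁻²·A⁻²] · [s⁻¹] = kg·m²·s⁻³·A⁻²
  (317 s⁻¹) × (74.1 kg·m²·s⁻²·A⁻²):  [s⁻¹] · [kg·m²·s⁻²·A⁻²] = kg·m²·s⁻³·A⁻²
The terms do not share a single dimension (kg·m²·s⁻³·A⁻² vs kg·m³·s⁻³·A⁻²).

No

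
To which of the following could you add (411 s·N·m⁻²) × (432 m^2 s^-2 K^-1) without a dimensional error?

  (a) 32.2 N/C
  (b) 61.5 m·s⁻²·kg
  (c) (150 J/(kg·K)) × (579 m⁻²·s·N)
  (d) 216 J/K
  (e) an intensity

(c)

Reference: [kg·m⁻¹·s⁻¹] · [m²·s⁻²·K⁻¹] = kg·m·s⁻³·K⁻¹.
Each option:
  (a) N·C⁻¹ = kg·m·s⁻²·(s·A)⁻¹ = kg·m·s⁻³·A⁻¹
  (b) kg·m·s⁻²
  (c) [m²·s⁻²·K⁻¹] · [kg·m⁻¹·s⁻¹] = kg·m·s⁻³·K⁻¹  ← same
  (d) J·K⁻¹ = N·m·K⁻¹ = kg·m²·s⁻²·K⁻¹
  (e) [intensity] = kg·s⁻³
Only (c) matches kg·m·s⁻³·K⁻¹.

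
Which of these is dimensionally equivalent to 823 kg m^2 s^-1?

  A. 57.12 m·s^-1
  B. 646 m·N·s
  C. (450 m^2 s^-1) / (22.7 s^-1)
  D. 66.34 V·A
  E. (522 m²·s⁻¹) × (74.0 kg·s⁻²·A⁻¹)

B.

Reference: kg·m²·s⁻¹.
Each option:
  A. m·s⁻¹
  B. N·m·s = kg·m·s⁻²·m·s = kg·m²·s⁻¹  ← same
  C. [m²·s⁻¹] / [s⁻¹] = m²
  D. V·A = J·C⁻¹·A = kg·m²·s⁻³
  E. [m²·s⁻¹] · [kg·s⁻²·A⁻¹] = kg·m²·s⁻³·A⁻¹
Only B. matches kg·m²·s⁻¹.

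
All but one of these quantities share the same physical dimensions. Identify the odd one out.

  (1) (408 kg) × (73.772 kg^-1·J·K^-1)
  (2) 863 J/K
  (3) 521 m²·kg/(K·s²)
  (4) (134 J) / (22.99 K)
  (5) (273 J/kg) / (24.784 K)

(5)

Reduce each to base SI dimensions:
  (1) [kg] · [m²·s⁻²·K⁻¹] = kg·m²·s⁻²·K⁻¹
  (2) J·K⁻¹ = N·m·K⁻¹ = kg·m²·s⁻²·K⁻¹
  (3) kg·m²·s⁻²·K⁻¹
  (4) [kg·m²·s⁻²] / [K] = kg·m²·s⁻²·K⁻¹
  (5) [m²·s⁻²] / [K] = m²·s⁻²·K⁻¹
All reduce to kg·m²·s⁻²·K⁻¹ except (5), which is m²·s⁻²·K⁻¹.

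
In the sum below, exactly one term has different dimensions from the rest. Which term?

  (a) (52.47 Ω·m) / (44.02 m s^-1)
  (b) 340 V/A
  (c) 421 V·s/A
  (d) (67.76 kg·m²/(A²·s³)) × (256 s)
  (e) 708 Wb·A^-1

(b)

Expand each in SI base units:
  (a) [kg·m³·s⁻³·A⁻²] / [m·s⁻¹] = kg·m²·s⁻²·A⁻²
  (b) V·A⁻¹ = J·C⁻¹·A⁻¹ = kg·m²·s⁻³·A⁻²
  (c) V·s·A⁻¹ = J·C⁻¹·s·A⁻¹ = kg·m²·s⁻²·A⁻²
  (d) [kg·m²·s⁻³·A⁻²] · [s] = kg·m²·s⁻²·A⁻²
  (e) Wb·A⁻¹ = V·s·A⁻¹ = kg·m²·s⁻²·A⁻²
All reduce to kg·m²·s⁻²·A⁻² except (b), which is kg·m²·s⁻³·A⁻².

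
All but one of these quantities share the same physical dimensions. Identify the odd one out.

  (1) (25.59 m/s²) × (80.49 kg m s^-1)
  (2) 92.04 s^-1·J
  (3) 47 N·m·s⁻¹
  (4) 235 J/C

(4)

In SI base units:
  (1) [m·s⁻²] · [kg·m·s⁻¹] = kg·m²·s⁻³
  (2) J·s⁻¹ = N·m·s⁻¹ = kg·m²·s⁻³
  (3) N·m·s⁻¹ = kg·m·s⁻²·m·s⁻¹ = kg·m²·s⁻³
  (4) J·C⁻¹ = N·m·(s·A)⁻¹ = kg·m²·s⁻³·A⁻¹
All reduce to kg·m²·s⁻³ except (4), which is kg·m²·s⁻³·A⁻¹.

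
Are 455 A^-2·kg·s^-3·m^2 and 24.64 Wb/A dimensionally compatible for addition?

No

Expand each in SI base units:
  455 A^-2·kg·s^-3·m^2:  kg·m²·s⁻³·A⁻²
  24.64 Wb/A:  Wb·A⁻¹ = V·s·A⁻¹ = kg·m²·s⁻²·A⁻²
kg·m²·s⁻³·A⁻² ≠ kg·m²·s⁻²·A⁻², so they cannot be added.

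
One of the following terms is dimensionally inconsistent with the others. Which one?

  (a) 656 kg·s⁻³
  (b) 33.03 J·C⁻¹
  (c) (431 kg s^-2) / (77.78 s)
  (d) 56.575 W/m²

(b)

Work out the base dimensions of each:
  (a) kg·s⁻³
  (b) J·C⁻¹ = N·m·(s·A)⁻¹ = kg·m²·s⁻³·A⁻¹
  (c) [kg·s⁻²] / [s] = kg·s⁻³
  (d) W·m⁻² = J·s⁻¹·m⁻² = kg·s⁻³
All reduce to kg·s⁻³ except (b), which is kg·m²·s⁻³·A⁻¹.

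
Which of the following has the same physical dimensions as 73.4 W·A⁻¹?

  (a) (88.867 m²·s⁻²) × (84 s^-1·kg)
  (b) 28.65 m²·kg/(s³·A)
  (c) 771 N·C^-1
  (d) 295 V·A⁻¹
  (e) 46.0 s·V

Reference: W·A⁻¹ = J·s⁻¹·A⁻¹ = kg·m²·s⁻³·A⁻¹.
Each option:
  (a) [m²·s⁻²] · [kg·s⁻¹] = kg·m²·s⁻³
  (b) kg·m²·s⁻³·A⁻¹  ← same
  (c) N·C⁻¹ = kg·m·s⁻²·(s·A)⁻¹ = kg·m·s⁻³·A⁻¹
  (d) V·A⁻¹ = J·C⁻¹·A⁻¹ = kg·m²·s⁻³·A⁻²
  (e) V·s = J·C⁻¹·s = kg·m²·s⁻²·A⁻¹
Only (b) matches kg·m²·s⁻³·A⁻¹.

(b)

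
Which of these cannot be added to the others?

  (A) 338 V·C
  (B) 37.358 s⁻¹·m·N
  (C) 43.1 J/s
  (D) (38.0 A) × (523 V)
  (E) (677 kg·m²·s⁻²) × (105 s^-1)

Dimensions:
  (A) C·V = s·A·J·C⁻¹ = kg·m²·s⁻²
  (B) N·m·s⁻¹ = kg·m·s⁻²·m·s⁻¹ = kg·m²·s⁻³
  (C) J·s⁻¹ = N·m·s⁻¹ = kg·m²·s⁻³
  (D) [A] · [kg·m²·s⁻³·A⁻¹] = kg·m²·s⁻³
  (E) [kg·m²·s⁻²] · [s⁻¹] = kg·m²·s⁻³
All reduce to kg·m²·s⁻³ except (A), which is kg·m²·s⁻².

(A)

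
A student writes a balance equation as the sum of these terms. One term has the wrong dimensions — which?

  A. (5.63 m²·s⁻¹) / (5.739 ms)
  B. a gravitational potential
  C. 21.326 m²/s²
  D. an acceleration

D.

Reduce each to base SI dimensions:
  A. [m²·s⁻¹] / [s] = m²·s⁻²
  B. [gravitational potential] = m²·s⁻²
  C. m²·s⁻²
  D. [acceleration] = m·s⁻²
All reduce to m²·s⁻² except D., which is m·s⁻².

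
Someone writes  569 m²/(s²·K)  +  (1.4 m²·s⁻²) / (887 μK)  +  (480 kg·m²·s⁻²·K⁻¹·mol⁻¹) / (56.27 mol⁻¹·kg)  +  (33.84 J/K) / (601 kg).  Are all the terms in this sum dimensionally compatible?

Dimensions:
  569 m²/(s²·K):  m²·s⁻²·K⁻¹
  (1.4 m²·s⁻²) / (887 μK):  [m²·s⁻²] / [K] = m²·s⁻²·K⁻¹
  (480 kg·m²·s⁻²·K⁻¹·mol⁻¹) / (56.27 mol⁻¹·kg):  [kg·m²·s⁻²·K⁻¹·mol⁻¹] / [kg·mol⁻¹] = m²·s⁻²·K⁻¹
  (33.84 J/K) / (601 kg):  [kg·m²·s⁻²·K⁻¹] / [kg] = m²·s⁻²·K⁻¹
Every term reduces to m²·s⁻²·K⁻¹.

Yes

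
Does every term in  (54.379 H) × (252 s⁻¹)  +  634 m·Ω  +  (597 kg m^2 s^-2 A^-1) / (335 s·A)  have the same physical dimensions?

No

Work out the base dimensions of each:
  (54.379 H) × (252 s⁻¹):  [kg·m²·s⁻²·A⁻²] · [s⁻¹] = kg·m²·s⁻³·A⁻²
  634 m·Ω:  Ω·m = V·A⁻¹·m = kg·m³·s⁻³·A⁻²
  (597 kg m^2 s^-2 A^-1) / (335 s·A):  [kg·m²·s⁻²·A⁻¹] / [s·A] = kg·m²·s⁻³·A⁻²
The terms do not share a single dimension (kg·m²·s⁻³·A⁻² vs kg·m³·s⁻³·A⁻²).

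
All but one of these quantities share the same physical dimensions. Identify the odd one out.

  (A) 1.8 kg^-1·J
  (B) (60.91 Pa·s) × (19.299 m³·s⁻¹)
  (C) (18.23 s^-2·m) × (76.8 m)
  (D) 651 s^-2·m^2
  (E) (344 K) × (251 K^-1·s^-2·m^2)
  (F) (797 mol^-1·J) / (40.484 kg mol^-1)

Reduce each to base SI dimensions:
  (A) J·kg⁻¹ = N·m·kg⁻¹ = m²·s⁻²
  (B) [kg·m⁻¹·s⁻¹] · [m³·s⁻¹] = kg·m²·s⁻²
  (C) [m·s⁻²] · [m] = m²·s⁻²
  (D) m²·s⁻²
  (E) [K] · [m²·s⁻²·K⁻¹] = m²·s⁻²
  (F) [kg·m²·s⁻²·mol⁻¹] / [kg·mol⁻¹] = m²·s⁻²
All reduce to m²·s⁻² except (B), which is kg·m²·s⁻².

(B)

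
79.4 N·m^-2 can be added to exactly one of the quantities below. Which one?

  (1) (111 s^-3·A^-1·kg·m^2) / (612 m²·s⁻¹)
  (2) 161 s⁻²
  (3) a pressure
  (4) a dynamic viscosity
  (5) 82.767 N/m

Reference: N·m⁻² = kg·m·s⁻²·m⁻² = kg·m⁻¹·s⁻².
Each option:
  (1) [kg·m²·s⁻³·A⁻¹] / [m²·s⁻¹] = kg·s⁻²·A⁻¹
  (2) s⁻²
  (3) [pressure] = kg·m⁻¹·s⁻²  ← same
  (4) [dynamic viscosity] = kg·m⁻¹·s⁻¹
  (5) N·m⁻¹ = kg·m·s⁻²·m⁻¹ = kg·s⁻²
Only (3) matches kg·m⁻¹·s⁻².

(3)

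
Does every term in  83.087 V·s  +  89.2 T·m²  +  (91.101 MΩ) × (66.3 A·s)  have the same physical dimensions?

Yes

Work out the base dimensions of each:
  83.087 V·s:  V·s = J·C⁻¹·s = kg·m²·s⁻²·A⁻¹
  89.2 T·m²:  T·m² = Wb·m⁻²·m² = kg·m²·s⁻²·A⁻¹
  (91.101 MΩ) × (66.3 A·s):  [kg·m²·s⁻³·A⁻²] · [s·A] = kg·m²·s⁻²·A⁻¹
Every term reduces to kg·m²·s⁻²·A⁻¹.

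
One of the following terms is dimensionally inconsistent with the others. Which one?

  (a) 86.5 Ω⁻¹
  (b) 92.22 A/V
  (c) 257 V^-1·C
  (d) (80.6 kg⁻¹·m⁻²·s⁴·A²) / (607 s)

(c)

Reduce each to base SI dimensions:
  (a) Ω⁻¹ = (V·A⁻¹)⁻¹ = kg⁻¹·m⁻²·s³·A²
  (b) A·V⁻¹ = A·(J·C⁻¹)⁻¹ = kg⁻¹·m⁻²·s³·A²
  (c) C·V⁻¹ = s·A·(J·C⁻¹)⁻¹ = kg⁻¹·m⁻²·s⁴·A²
  (d) [kg⁻¹·m⁻²·s⁴·A²] / [s] = kg⁻¹·m⁻²·s³·A²
All reduce to kg⁻¹·m⁻²·s³·A² except (c), which is kg⁻¹·m⁻²·s⁴·A².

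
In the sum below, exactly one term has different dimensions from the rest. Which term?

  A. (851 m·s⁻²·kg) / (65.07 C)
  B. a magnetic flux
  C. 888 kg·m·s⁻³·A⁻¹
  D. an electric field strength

B.

Expand each in SI base units:
  A. [kg·m·s⁻²] / [s·A] = kg·m·s⁻³·A⁻¹
  B. [magnetic flux] = kg·m²·s⁻²·A⁻¹
  C. kg·m·s⁻³·A⁻¹
  D. [electric field strength] = kg·m·s⁻³·A⁻¹
All reduce to kg·m·s⁻³·A⁻¹ except B., which is kg·m²·s⁻²·A⁻¹.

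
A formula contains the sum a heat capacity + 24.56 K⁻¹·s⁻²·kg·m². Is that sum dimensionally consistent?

Reduce each to base SI dimensions:
  a heat capacity:  [heat capacity] = kg·m²·s⁻²·K⁻¹
  24.56 K⁻¹·s⁻²·kg·m²:  kg·m²·s⁻²·K⁻¹
Both are kg·m²·s⁻²·K⁻¹, so they have the same dimensions and can be added.

Yes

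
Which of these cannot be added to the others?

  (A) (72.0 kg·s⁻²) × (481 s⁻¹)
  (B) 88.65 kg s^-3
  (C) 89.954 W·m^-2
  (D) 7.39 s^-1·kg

Work out the base dimensions of each:
  (A) [kg·s⁻²] · [s⁻¹] = kg·s⁻³
  (B) kg·s⁻³
  (C) W·m⁻² = J·s⁻¹·m⁻² = kg·s⁻³
  (D) kg·s⁻¹
All reduce to kg·s⁻³ except (D), which is kg·s⁻¹.

(D)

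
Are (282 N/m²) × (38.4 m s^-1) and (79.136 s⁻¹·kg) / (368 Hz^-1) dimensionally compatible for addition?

Reduce each to base SI dimensions:
  (282 N/m²) × (38.4 m s^-1):  [kg·m⁻¹·s⁻²] · [m·s⁻¹] = kg·s⁻³
  (79.136 s⁻¹·kg) / (368 Hz^-1):  [kg·s⁻¹] / [s] = kg·s⁻²
kg·s⁻³ ≠ kg·s⁻², so they cannot be added.

No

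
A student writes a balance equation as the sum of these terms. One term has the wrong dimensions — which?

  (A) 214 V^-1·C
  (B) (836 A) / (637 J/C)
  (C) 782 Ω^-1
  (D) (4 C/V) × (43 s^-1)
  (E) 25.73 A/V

In SI base units:
  (A) C·V⁻¹ = s·A·(J·C⁻¹)⁻¹ = kg⁻¹·m⁻²·s⁴·A²
  (B) [A] / [kg·m²·s⁻³·A⁻¹] = kg⁻¹·m⁻²·s³·A²
  (C) Ω⁻¹ = (V·A⁻¹)⁻¹ = kg⁻¹·m⁻²·s³·A²
  (D) [kg⁻¹·m⁻²·s⁴·A²] · [s⁻¹] = kg⁻¹·m⁻²·s³·A²
  (E) A·V⁻¹ = A·(J·C⁻¹)⁻¹ = kg⁻¹·m⁻²·s³·A²
All reduce to kg⁻¹·m⁻²·s³·A² except (A), which is kg⁻¹·m⁻²·s⁴·A².

(A)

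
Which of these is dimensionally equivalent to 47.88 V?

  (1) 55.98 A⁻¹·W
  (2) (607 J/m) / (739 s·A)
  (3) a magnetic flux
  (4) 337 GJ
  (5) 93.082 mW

(1)

Reference: V = J·C⁻¹ = kg·m²·s⁻³·A⁻¹.
Each option:
  (1) W·A⁻¹ = J·s⁻¹·A⁻¹ = kg·m²·s⁻³·A⁻¹  ← same
  (2) [kg·m·s⁻²] / [s·A] = kg·m·s⁻³·A⁻¹
  (3) [magnetic flux] = kg·m²·s⁻²·A⁻¹
  (4) J = N·m = kg·m²·s⁻²
  (5) W = J·s⁻¹ = kg·m²·s⁻³
Only (1) matches kg·m²·s⁻³·A⁻¹.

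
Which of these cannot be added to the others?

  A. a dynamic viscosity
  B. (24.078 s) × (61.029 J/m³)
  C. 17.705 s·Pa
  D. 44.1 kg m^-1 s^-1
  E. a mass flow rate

E.

Reduce each to base SI dimensions:
  A. [dynamic viscosity] = kg·m⁻¹·s⁻¹
  B. [s] · [kg·m⁻¹·s⁻²] = kg·m⁻¹·s⁻¹
  C. Pa·s = N·m⁻²·s = kg·m⁻¹·s⁻¹
  D. kg·m⁻¹·s⁻¹
  E. [mass flow rate] = kg·s⁻¹
All reduce to kg·m⁻¹·s⁻¹ except E., which is kg·s⁻¹.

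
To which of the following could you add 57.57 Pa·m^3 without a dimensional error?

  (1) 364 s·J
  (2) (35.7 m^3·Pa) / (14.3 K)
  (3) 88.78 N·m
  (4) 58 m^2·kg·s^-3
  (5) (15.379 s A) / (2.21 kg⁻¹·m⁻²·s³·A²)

Reference: Pa·m³ = N·m⁻²·m³ = kg·m²·s⁻².
Each option:
  (1) J·s = N·m·s = kg·m²·s⁻¹
  (2) [kg·m²·s⁻²] / [K] = kg·m²·s⁻²·K⁻¹
  (3) N·m = kg·m·s⁻²·m = kg·m²·s⁻²  ← same
  (4) kg·m²·s⁻³
  (5) [s·A] / [kg⁻¹·m⁻²·s³·A²] = kg·m²·s⁻²·A⁻¹
Only (3) matches kg·m²·s⁻².

(3)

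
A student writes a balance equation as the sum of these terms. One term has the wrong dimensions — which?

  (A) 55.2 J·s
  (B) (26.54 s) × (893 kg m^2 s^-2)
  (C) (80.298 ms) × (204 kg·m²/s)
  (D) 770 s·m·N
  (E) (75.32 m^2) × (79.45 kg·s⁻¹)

(C)

Reduce each to base SI dimensions:
  (A) J·s = N·m·s = kg·m²·s⁻¹
  (B) [s] · [kg·m²·s⁻²] = kg·m²·s⁻¹
  (C) [s] · [kg·m²·s⁻¹] = kg·m²
  (D) N·m·s = kg·m·s⁻²·m·s = kg·m²·s⁻¹
  (E) [m²] · [kg·s⁻¹] = kg·m²·s⁻¹
All reduce to kg·m²·s⁻¹ except (C), which is kg·m².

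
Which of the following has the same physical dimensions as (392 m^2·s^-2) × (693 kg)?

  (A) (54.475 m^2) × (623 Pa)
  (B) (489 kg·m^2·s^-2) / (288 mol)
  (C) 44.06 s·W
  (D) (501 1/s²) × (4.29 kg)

Reference: [m²·s⁻²] · [kg] = kg·m²·s⁻².
Each option:
  (A) [m²] · [kg·m⁻¹·s⁻²] = kg·m·s⁻²
  (B) [kg·m²·s⁻²] / [mol] = kg·m²·s⁻²·mol⁻¹
  (C) W·s = J·s⁻¹·s = kg·m²·s⁻²  ← same
  (D) [s⁻²] · [kg] = kg·s⁻²
Only (C) matches kg·m²·s⁻².

(C)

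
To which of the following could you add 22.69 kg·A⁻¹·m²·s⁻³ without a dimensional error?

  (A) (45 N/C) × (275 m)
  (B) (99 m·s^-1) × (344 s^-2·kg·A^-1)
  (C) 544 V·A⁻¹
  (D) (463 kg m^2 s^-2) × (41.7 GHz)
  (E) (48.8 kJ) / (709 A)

(A)

Reference: kg·m²·s⁻³·A⁻¹.
Each option:
  (A) [kg·m·s⁻³·A⁻¹] · [m] = kg·m²·s⁻³·A⁻¹  ← same
  (B) [m·s⁻¹] · [kg·s⁻²·A⁻¹] = kg·m·s⁻³·A⁻¹
  (C) V·A⁻¹ = J·C⁻¹·A⁻¹ = kg·m²·s⁻³·A⁻²
  (D) [kg·m²·s⁻²] · [s⁻¹] = kg·m²·s⁻³
  (E) [kg·m²·s⁻²] / [A] = kg·m²·s⁻²·A⁻¹
Only (A) matches kg·m²·s⁻³·A⁻¹.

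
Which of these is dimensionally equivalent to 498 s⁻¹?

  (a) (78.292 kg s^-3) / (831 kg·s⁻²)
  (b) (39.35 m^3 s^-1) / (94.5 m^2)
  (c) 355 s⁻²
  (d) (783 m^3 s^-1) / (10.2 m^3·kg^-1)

(a)

Reference: s⁻¹.
Each option:
  (a) [kg·s⁻³] / [kg·s⁻²] = s⁻¹  ← same
  (b) [m³·s⁻¹] / [m²] = m·s⁻¹
  (c) s⁻²
  (d) [m³·s⁻¹] / [kg⁻¹·m³] = kg·s⁻¹
Only (a) matches s⁻¹.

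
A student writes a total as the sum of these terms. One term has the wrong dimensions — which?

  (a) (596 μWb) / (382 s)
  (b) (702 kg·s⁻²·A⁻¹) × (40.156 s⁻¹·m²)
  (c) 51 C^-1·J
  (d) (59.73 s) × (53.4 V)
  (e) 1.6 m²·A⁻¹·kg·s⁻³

(d)

In SI base units:
  (a) [kg·m²·s⁻²·A⁻¹] / [s] = kg·m²·s⁻³·A⁻¹
  (b) [kg·s⁻²·A⁻¹] · [m²·s⁻¹] = kg·m²·s⁻³·A⁻¹
  (c) J·C⁻¹ = N·m·(s·A)⁻¹ = kg·m²·s⁻³·A⁻¹
  (d) [s] · [kg·m²·s⁻³·A⁻¹] = kg·m²·s⁻²·A⁻¹
  (e) kg·m²·s⁻³·A⁻¹
All reduce to kg·m²·s⁻³·A⁻¹ except (d), which is kg·m²·s⁻²·A⁻¹.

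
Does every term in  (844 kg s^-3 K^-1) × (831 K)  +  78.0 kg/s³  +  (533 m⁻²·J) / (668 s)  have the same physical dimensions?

Dimensions:
  (844 kg s^-3 K^-1) × (831 K):  [kg·s⁻³·K⁻¹] · [K] = kg·s⁻³
  78.0 kg/s³:  kg·s⁻³
  (533 m⁻²·J) / (668 s):  [kg·s⁻²] / [s] = kg·s⁻³
Every term reduces to kg·s⁻³.

Yes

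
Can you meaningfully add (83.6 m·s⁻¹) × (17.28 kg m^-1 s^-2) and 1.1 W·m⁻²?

Yes

Expand each in SI base units:
  (83.6 m·s⁻¹) × (17.28 kg m^-1 s^-2):  [m·s⁻¹] · [kg·m⁻¹·s⁻²] = kg·s⁻³
  1.1 W·m⁻²:  W·m⁻² = J·s⁻¹·m⁻² = kg·s⁻³
Both are kg·s⁻³, so they have the same dimensions and can be added.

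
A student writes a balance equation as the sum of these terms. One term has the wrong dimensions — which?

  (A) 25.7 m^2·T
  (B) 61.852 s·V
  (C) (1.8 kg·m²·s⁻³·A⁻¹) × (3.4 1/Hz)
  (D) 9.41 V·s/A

Expand each in SI base units:
  (A) T·m² = Wb·m⁻²·m² = kg·m²·s⁻²·A⁻¹
  (B) V·s = J·C⁻¹·s = kg·m²·s⁻²·A⁻¹
  (C) [kg·m²·s⁻³·A⁻¹] · [s] = kg·m²·s⁻²·A⁻¹
  (D) V·s·A⁻¹ = J·C⁻¹·s·A⁻¹ = kg·m²·s⁻²·A⁻²
All reduce to kg·m²·s⁻²·A⁻¹ except (D), which is kg·m²·s⁻²·A⁻².

(D)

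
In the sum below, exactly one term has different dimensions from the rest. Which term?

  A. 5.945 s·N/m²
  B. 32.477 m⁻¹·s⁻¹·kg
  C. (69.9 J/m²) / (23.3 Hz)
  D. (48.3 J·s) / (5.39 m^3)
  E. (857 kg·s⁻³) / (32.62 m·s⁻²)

Expand each in SI base units:
  A. N·s·m⁻² = kg·m·s⁻²·s·m⁻² = kg·m⁻¹·s⁻¹
  B. kg·m⁻¹·s⁻¹
  C. [kg·s⁻²] / [s⁻¹] = kg·s⁻¹
  D. [kg·m²·s⁻¹] / [m³] = kg·m⁻¹·s⁻¹
  E. [kg·s⁻³] / [m·s⁻²] = kg·m⁻¹·s⁻¹
All reduce to kg·m⁻¹·s⁻¹ except C., which is kg·s⁻¹.

C.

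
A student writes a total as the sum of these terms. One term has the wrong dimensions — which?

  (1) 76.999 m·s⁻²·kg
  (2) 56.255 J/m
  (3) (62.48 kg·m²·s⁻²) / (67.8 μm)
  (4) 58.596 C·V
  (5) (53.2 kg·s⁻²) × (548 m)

(4)

Dimensions:
  (1) kg·m·s⁻²
  (2) J·m⁻¹ = N·m·m⁻¹ = kg·m·s⁻²
  (3) [kg·m²·s⁻²] / [m] = kg·m·s⁻²
  (4) C·V = s·A·J·C⁻¹ = kg·m²·s⁻²
  (5) [kg·s⁻²] · [m] = kg·m·s⁻²
All reduce to kg·m·s⁻² except (4), which is kg·m²·s⁻².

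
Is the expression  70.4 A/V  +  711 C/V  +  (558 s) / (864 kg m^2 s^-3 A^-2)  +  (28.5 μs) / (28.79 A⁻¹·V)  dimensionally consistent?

Reduce each to base SI dimensions:
  70.4 A/V:  A·V⁻¹ = A·(J·C⁻¹)⁻¹ = kg⁻¹·m⁻²·s³·A²
  711 C/V:  C·V⁻¹ = s·A·(J·C⁻¹)⁻¹ = kg⁻¹·m⁻²·s⁴·A²
  (558 s) / (864 kg m^2 s^-3 A^-2):  [s] / [kg·m²·s⁻³·A⁻²] = kg⁻¹·m⁻²·s⁴·A²
  (28.5 μs) / (28.79 A⁻¹·V):  [s] / [kg·m²·s⁻³·A⁻²] = kg⁻¹·m⁻²·s⁴·A²
The terms do not share a single dimension (kg⁻¹·m⁻²·s³·A² vs kg⁻¹·m⁻²·s⁴·A²).

No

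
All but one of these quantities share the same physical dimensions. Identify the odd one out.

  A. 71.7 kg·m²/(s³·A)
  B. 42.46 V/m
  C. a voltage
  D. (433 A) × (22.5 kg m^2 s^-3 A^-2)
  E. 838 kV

Dimensions:
  A. kg·m²·s⁻³·A⁻¹
  B. V·m⁻¹ = J·C⁻¹·m⁻¹ = kg·m·s⁻³·A⁻¹
  C. [voltage] = kg·m²·s⁻³·A⁻¹
  D. [A] · [kg·m²·s⁻³·A⁻²] = kg·m²·s⁻³·A⁻¹
  E. V = J·C⁻¹ = kg·m²·s⁻³·A⁻¹
All reduce to kg·m²·s⁻³·A⁻¹ except B., which is kg·m·s⁻³·A⁻¹.

B.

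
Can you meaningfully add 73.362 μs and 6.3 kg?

Expand each in SI base units:
  73.362 μs:  s
  6.3 kg:  kg
s ≠ kg, so they cannot be added.

No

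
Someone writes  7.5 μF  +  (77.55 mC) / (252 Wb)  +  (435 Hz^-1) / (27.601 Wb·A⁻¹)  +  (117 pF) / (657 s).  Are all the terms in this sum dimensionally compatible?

No

Work out the base dimensions of each:
  7.5 μF:  F = C·V⁻¹ = kg⁻¹·m⁻²·s⁴·A²
  (77.55 mC) / (252 Wb):  [s·A] / [kg·m²·s⁻²·A⁻¹] = kg⁻¹·m⁻²·s³·A²
  (435 Hz^-1) / (27.601 Wb·A⁻¹):  [s] / [kg·m²·s⁻²·A⁻²] = kg⁻¹·m⁻²·s³·A²
  (117 pF) / (657 s):  [kg⁻¹·m⁻²·s⁴·A²] / [s] = kg⁻¹·m⁻²·s³·A²
The terms do not share a single dimension (kg⁻¹·m⁻²·s³·A² vs kg⁻¹·m⁻²·s⁴·A²).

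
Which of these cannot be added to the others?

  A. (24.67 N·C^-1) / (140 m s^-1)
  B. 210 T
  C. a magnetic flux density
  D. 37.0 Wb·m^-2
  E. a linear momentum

E.

Dimensions:
  A. [kg·m·s⁻³·A⁻¹] / [m·s⁻¹] = kg·s⁻²·A⁻¹
  B. T = Wb·m⁻² = kg·s⁻²·A⁻¹
  C. [magnetic flux density] = kg·s⁻²·A⁻¹
  D. Wb·m⁻² = V·s·m⁻² = kg·s⁻²·A⁻¹
  E. [linear momentum] = kg·m·s⁻¹
All reduce to kg·s⁻²·A⁻¹ except E., which is kg·m·s⁻¹.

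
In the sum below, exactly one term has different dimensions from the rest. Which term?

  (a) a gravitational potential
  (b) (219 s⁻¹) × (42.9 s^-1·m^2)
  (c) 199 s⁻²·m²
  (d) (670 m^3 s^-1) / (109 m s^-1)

(d)

Dimensions:
  (a) [gravitational potential] = m²·s⁻²
  (b) [s⁻¹] · [m²·s⁻¹] = m²·s⁻²
  (c) m²·s⁻²
  (d) [m³·s⁻¹] / [m·s⁻¹] = m²
All reduce to m²·s⁻² except (d), which is m².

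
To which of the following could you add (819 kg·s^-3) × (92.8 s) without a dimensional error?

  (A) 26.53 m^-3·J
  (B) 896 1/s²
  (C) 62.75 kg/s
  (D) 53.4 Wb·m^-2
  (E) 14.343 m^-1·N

(E)

Reference: [kg·s⁻³] · [s] = kg·s⁻².
Each option:
  (A) J·m⁻³ = N·m·m⁻³ = kg·m⁻¹·s⁻²
  (B) s⁻²
  (C) kg·s⁻¹
  (D) Wb·m⁻² = V·s·m⁻² = kg·s⁻²·A⁻¹
  (E) N·m⁻¹ = kg·m·s⁻²·m⁻¹ = kg·s⁻²  ← same
Only (E) matches kg·s⁻².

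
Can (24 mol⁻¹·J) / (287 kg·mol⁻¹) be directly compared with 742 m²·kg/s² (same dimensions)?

No

In SI base units:
  (24 mol⁻¹·J) / (287 kg·mol⁻¹):  [kg·m²·s⁻²·mol⁻¹] / [kg·mol⁻¹] = m²·s⁻²
  742 m²·kg/s²:  kg·m²·s⁻²
m²·s⁻² ≠ kg·m²·s⁻², so they cannot be added.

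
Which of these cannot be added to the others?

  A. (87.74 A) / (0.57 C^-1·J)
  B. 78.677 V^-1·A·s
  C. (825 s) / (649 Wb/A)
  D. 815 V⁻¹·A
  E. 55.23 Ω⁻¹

Dimensions:
  A. [A] / [kg·m²·s⁻³·A⁻¹] = kg⁻¹·m⁻²·s³·A²
  B. A·s·V⁻¹ = A·s·(J·C⁻¹)⁻¹ = kg⁻¹·m⁻²·s⁴·A²
  C. [s] / [kg·m²·s⁻²·A⁻²] = kg⁻¹·m⁻²·s³·A²
  D. A·V⁻¹ = A·(J·C⁻¹)⁻¹ = kg⁻¹·m⁻²·s³·A²
  E. Ω⁻¹ = (V·A⁻¹)⁻¹ = kg⁻¹·m⁻²·s³·A²
All reduce to kg⁻¹·m⁻²·s³·A² except B., which is kg⁻¹·m⁻²·s⁴·A².

B.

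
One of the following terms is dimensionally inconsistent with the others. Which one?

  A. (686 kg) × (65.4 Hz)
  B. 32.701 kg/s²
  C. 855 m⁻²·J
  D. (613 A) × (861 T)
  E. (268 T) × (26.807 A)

In SI base units:
  A. [kg] · [s⁻¹] = kg·s⁻¹
  B. kg·s⁻²
  C. J·m⁻² = N·m·m⁻² = kg·s⁻²
  D. [A] · [kg·s⁻²·A⁻¹] = kg·s⁻²
  E. [kg·s⁻²·A⁻¹] · [A] = kg·s⁻²
All reduce to kg·s⁻² except A., which is kg·s⁻¹.

A.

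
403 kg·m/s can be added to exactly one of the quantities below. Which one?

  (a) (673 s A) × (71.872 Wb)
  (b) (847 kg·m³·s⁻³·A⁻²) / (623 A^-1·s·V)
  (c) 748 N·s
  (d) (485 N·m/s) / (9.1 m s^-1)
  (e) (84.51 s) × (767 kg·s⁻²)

Reference: kg·m·s⁻¹.
Each option:
  (a) [s·A] · [kg·m²·s⁻²·A⁻¹] = kg·m²·s⁻¹
  (b) [kg·m³·s⁻³·A⁻²] / [kg·m²·s⁻²·A⁻²] = m·s⁻¹
  (c) N·s = kg·m·s⁻²·s = kg·m·s⁻¹  ← same
  (d) [kg·m²·s⁻³] / [m·s⁻¹] = kg·m·s⁻²
  (e) [s] · [kg·s⁻²] = kg·s⁻¹
Only (c) matches kg·m·s⁻¹.

(c)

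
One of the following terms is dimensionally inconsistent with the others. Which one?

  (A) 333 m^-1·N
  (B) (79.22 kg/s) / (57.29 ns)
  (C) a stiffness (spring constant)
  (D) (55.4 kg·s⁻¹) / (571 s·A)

Expand each in SI base units:
  (A) N·m⁻¹ = kg·m·s⁻²·m⁻¹ = kg·s⁻²
  (B) [kg·s⁻¹] / [s] = kg·s⁻²
  (C) [stiffness (spring constant)] = kg·s⁻²
  (D) [kg·s⁻¹] / [s·A] = kg·s⁻²·A⁻¹
All reduce to kg·s⁻² except (D), which is kg·s⁻²·A⁻¹.

(D)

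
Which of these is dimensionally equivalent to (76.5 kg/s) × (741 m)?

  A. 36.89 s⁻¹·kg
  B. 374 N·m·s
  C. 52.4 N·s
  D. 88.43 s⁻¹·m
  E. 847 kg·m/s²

Reference: [kg·s⁻¹] · [m] = kg·m·s⁻¹.
Each option:
  A. kg·s⁻¹
  B. N·m·s = kg·m·s⁻²·m·s = kg·m²·s⁻¹
  C. N·s = kg·m·s⁻²·s = kg·m·s⁻¹  ← same
  D. m·s⁻¹
  E. kg·m·s⁻²
Only C. matches kg·m·s⁻¹.

C.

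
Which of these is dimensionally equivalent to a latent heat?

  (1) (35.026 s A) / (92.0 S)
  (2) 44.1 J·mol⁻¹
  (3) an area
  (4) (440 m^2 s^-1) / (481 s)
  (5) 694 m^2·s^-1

(4)

Reference: [latent heat] = m²·s⁻².
Each option:
  (1) [s·A] / [kg⁻¹·m⁻²·s³·A²] = kg·m²·s⁻²·A⁻¹
  (2) J·mol⁻¹ = N·m·mol⁻¹ = kg·m²·s⁻²·mol⁻¹
  (3) [area] = m²
  (4) [m²·s⁻¹] / [s] = m²·s⁻²  ← same
  (5) m²·s⁻¹
Only (4) matches m²·s⁻².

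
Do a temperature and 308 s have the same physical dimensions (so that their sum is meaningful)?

Dimensions:
  a temperature:  [temperature] = K
  308 s:  s
K ≠ s, so they cannot be added.

No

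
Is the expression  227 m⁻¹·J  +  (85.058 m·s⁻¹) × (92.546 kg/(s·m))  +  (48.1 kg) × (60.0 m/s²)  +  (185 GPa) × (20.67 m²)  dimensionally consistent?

No

Reduce each to base SI dimensions:
  227 m⁻¹·J:  J·m⁻¹ = N·m·m⁻¹ = kg·m·s⁻²
  (85.058 m·s⁻¹) × (92.546 kg/(s·m)):  [m·s⁻¹] · [kg·m⁻¹·s⁻¹] = kg·s⁻²
  (48.1 kg) × (60.0 m/s²):  [kg] · [m·s⁻²] = kg·m·s⁻²
  (185 GPa) × (20.67 m²):  [kg·m⁻¹·s⁻²] · [m²] = kg·m·s⁻²
The terms do not share a single dimension (kg·m·s⁻² vs kg·s⁻²).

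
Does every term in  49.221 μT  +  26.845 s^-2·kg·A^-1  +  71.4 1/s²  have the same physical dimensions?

No

Work out the base dimensions of each:
  49.221 μT:  T = Wb·m⁻² = kg·s⁻²·A⁻¹
  26.845 s^-2·kg·A^-1:  kg·s⁻²·A⁻¹
  71.4 1/s²:  s⁻²
The terms do not share a single dimension (kg·s⁻²·A⁻¹ vs s⁻²).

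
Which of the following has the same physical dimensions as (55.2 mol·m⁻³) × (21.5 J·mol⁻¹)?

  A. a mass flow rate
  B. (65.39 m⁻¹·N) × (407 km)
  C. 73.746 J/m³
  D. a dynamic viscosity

Reference: [m⁻³·mol] · [kg·m²·s⁻²·mol⁻¹] = kg·m⁻¹·s⁻².
Each option:
  A. [mass flow rate] = kg·s⁻¹
  B. [kg·s⁻²] · [m] = kg·m·s⁻²
  C. J·m⁻³ = N·m·m⁻³ = kg·m⁻¹·s⁻²  ← same
  D. [dynamic viscosity] = kg·m⁻¹·s⁻¹
Only C. matches kg·m⁻¹·s⁻².

C.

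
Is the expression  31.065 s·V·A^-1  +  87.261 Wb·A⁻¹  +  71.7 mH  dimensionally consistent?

In SI base units:
  31.065 s·V·A^-1:  V·s·A⁻¹ = J·C⁻¹·s·A⁻¹ = kg·m²·s⁻²·A⁻²
  87.261 Wb·A⁻¹:  Wb·A⁻¹ = V·s·A⁻¹ = kg·m²·s⁻²·A⁻²
  71.7 mH:  H = V·s·A⁻¹ = kg·m²·s⁻²·A⁻²
Every term reduces to kg·m²·s⁻²·A⁻².

Yes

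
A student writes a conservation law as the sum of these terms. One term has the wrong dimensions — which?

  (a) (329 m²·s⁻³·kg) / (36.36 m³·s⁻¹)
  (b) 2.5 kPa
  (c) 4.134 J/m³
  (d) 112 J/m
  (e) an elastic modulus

(d)

Dimensions:
  (a) [kg·m²·s⁻³] / [m³·s⁻¹] = kg·m⁻¹·s⁻²
  (b) Pa = N·m⁻² = kg·m⁻¹·s⁻²
  (c) J·m⁻³ = N·m·m⁻³ = kg·m⁻¹·s⁻²
  (d) J·m⁻¹ = N·m·m⁻¹ = kg·m·s⁻²
  (e) [elastic modulus] = kg·m⁻¹·s⁻²
All reduce to kg·m⁻¹·s⁻² except (d), which is kg·m·s⁻².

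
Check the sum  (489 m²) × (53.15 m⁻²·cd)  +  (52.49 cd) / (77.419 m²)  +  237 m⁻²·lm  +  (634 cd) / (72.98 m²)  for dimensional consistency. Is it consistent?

No

Work out the base dimensions of each:
  (489 m²) × (53.15 m⁻²·cd):  [m²] · [m⁻²·cd] = cd
  (52.49 cd) / (77.419 m²):  [cd] / [m²] = m⁻²·cd
  237 m⁻²·lm:  lm·m⁻² = cd·m⁻² = m⁻²·cd
  (634 cd) / (72.98 m²):  [cd] / [m²] = m⁻²·cd
The terms do not share a single dimension (cd vs m⁻²·cd).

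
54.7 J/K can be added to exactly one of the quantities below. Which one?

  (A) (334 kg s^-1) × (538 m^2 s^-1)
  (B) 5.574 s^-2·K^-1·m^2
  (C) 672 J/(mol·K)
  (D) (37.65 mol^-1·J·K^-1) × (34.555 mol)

(D)

Reference: J·K⁻¹ = N·m·K⁻¹ = kg·m²·s⁻²·K⁻¹.
Each option:
  (A) [kg·s⁻¹] · [m²·s⁻¹] = kg·m²·s⁻²
  (B) m²·s⁻²·K⁻¹
  (C) J·mol⁻¹·K⁻¹ = N·m·mol⁻¹·K⁻¹ = kg·m²·s⁻²·K⁻¹·mol⁻¹
  (D) [kg·m²·s⁻²·K⁻¹·mol⁻¹] · [mol] = kg·m²·s⁻²·K⁻¹  ← same
Only (D) matches kg·m²·s⁻²·K⁻¹.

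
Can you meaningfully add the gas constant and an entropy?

In SI base units:
  the gas constant:  [gas constant] = kg·m²·s⁻²·K⁻¹·mol⁻¹
  an entropy:  [entropy] = kg·m²·s⁻²·K⁻¹
kg·m²·s⁻²·K⁻¹·mol⁻¹ ≠ kg·m²·s⁻²·K⁻¹, so they cannot be added.

No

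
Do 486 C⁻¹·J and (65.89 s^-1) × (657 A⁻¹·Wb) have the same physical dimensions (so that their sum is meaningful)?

In SI base units:
  486 C⁻¹·J:  J·C⁻¹ = N·m·(s·A)⁻¹ = kg·m²·s⁻³·A⁻¹
  (65.89 s^-1) × (657 A⁻¹·Wb):  [s⁻¹] · [kg·m²·s⁻²·A⁻²] = kg·m²·s⁻³·A⁻²
kg·m²·s⁻³·A⁻¹ ≠ kg·m²·s⁻³·A⁻², so they cannot be added.

No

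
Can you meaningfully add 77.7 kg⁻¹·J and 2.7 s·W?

Dimensions:
  77.7 kg⁻¹·J:  J·kg⁻¹ = N·m·kg⁻¹ = m²·s⁻²
  2.7 s·W:  W·s = J·s⁻¹·s = kg·m²·s⁻²
m²·s⁻² ≠ kg·m²·s⁻², so they cannot be added.

No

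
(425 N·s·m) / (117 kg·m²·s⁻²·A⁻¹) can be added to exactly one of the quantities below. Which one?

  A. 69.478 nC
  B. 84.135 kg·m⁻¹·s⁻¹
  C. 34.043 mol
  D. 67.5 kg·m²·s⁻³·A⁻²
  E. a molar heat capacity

Reference: [kg·m²·s⁻¹] / [kg·m²·s⁻²·A⁻¹] = s·A.
Each option:
  A. C = s·A  ← same
  B. kg·m⁻¹·s⁻¹
  C. mol
  D. kg·m²·s⁻³·A⁻²
  E. [molar heat capacity] = kg·m²·s⁻²·K⁻¹·mol⁻¹
Only A. matches s·A.

A.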